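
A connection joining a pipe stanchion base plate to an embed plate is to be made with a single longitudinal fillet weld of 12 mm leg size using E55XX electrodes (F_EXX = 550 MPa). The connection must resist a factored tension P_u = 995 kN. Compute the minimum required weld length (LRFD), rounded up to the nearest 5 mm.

L = 475 mm

Throat t_e = 0.707 × 12 = 8.484 mm.
φr_n = 0.75 × 0.6 × 550 × 8.484 × 10⁻³ = 2.1 kN/mm.
L_req = P_u / φr_n = 995 / 2.1 = 473.9 mm total.
Round up → use L = 475 mm.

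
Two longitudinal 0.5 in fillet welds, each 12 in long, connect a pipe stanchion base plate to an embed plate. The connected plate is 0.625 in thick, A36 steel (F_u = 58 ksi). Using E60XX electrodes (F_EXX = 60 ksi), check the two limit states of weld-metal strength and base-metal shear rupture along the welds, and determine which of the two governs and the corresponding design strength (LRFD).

φR_n ≈ 229 kips (weld metal governs)

t_e = 0.707 × 0.5 = 0.3535 in; L = 24 in.
Weld metal: φR_n = 0.75 × 0.6 × 60 × 0.3535 × 24 = 229.1 kips.
Base metal (shear rupture): φR_n = 0.75 × 0.6 × 58 × 0.625 × 24 = 391.5 kips.
Governing: weld metal.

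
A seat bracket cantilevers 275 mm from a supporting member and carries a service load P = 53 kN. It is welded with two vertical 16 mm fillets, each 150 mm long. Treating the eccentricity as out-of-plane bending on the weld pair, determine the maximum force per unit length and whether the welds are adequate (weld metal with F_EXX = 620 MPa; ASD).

f_max ≈ 1950 N/mm; adequate

L_w = 2 × 150 = 300 mm; section modulus (unit throat) S = 2 × L²/6 = 7500 mm².
Direct shear f_v = P/L_w = 53×10³/300 = 176.7 N/mm.
Moment M = P × e = 53×10³ × 275 = 14575000 N·mm; bending f_b = M/S = 1943 N/mm.
f_max = √(f_v² + f_b²) = √(176.7² + 1943²) = 1951 N/mm.
r_n/Ω = (1/2.0) × 0.6 × 620 × (0.707 × 16) = 2104 N/mm → adequate.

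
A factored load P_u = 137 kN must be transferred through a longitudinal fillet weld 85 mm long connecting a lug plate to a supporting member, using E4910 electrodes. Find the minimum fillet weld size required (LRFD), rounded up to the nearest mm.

w = 11 mm

E49XX → F_EXX = 490 MPa.
Total weld length L = 85 mm.
Required throat t_e = P_u / (φ × 0.6 F_EXX × L) = 137 / (0.75 × 0.6 × 490 × 85 × 10⁻³) = 7.31 mm.
Required leg w = t_e / 0.707 = 10.34 mm → use 11 mm.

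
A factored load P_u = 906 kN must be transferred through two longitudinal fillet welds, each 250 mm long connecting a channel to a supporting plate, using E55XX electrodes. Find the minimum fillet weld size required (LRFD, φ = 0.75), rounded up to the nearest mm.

w = 11 mm

E55XX → F_EXX = 550 MPa.
Total weld length L = 500 mm.
Required throat t_e = P_u / (φ × 0.6 F_EXX × L) = 906 / (0.75 × 0.6 × 550 × 500 × 10⁻³) = 7.321 mm.
Required leg w = t_e / 0.707 = 10.36 mm → use 11 mm.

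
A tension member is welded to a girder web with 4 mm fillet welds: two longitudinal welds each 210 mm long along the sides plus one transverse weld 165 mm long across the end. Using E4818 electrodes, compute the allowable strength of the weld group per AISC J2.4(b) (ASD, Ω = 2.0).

E48XX → F_EXX = 480 MPa.
t_e = 0.707 × 4 = 2.828 mm.
R_nwl = 0.6 × 480 × 2.828 × 420 × 10⁻³ = 342.1 kN (longitudinal, 2 welds).
R_nwt = 0.6 × 480 × 2.828 × 165 × 10⁻³ = 134.4 kN (transverse, base value).
(i) R_nwl + R_nwt = 476.5 kN; (ii) 0.85 R_nwl + 1.5 R_nwt = 492.3 kN.
R_n = max = 492.3 kN [governs: (ii)]; R_n/Ω = 246.2 kN.

R_n/Ω ≈ 246 kN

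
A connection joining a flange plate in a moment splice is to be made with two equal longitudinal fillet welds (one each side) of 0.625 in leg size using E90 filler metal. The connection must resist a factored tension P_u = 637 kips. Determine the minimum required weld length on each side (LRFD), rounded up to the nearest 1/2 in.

L = 18 in on each side

E90XX → F_EXX = 90 ksi.
Throat t_e = 0.707 × 0.625 = 0.4419 in.
φr_n = 0.75 × 0.6 × 90 × 0.4419 = 17.9 kips/in.
L_req = P_u / φr_n = 637 / 17.9 = 35.59 in total.
Per side: 35.59 / 2 = 17.8 in.
Round up → use L = 18 in on each side.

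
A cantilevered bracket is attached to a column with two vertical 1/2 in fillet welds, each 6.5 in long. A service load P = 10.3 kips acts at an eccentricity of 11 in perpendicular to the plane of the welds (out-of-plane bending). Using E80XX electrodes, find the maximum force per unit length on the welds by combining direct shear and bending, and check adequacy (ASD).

f_max ≈ 8.08 kip/in; adequate

E80XX → F_EXX = 80 ksi.
L_w = 2 × 6.5 = 13 in; section modulus (unit throat) S = 2 × L²/6 = 14.08 in².
Direct shear f_v = P/L_w = 10.3/13 = 0.7923 kip/in.
Moment M = P × e = 10.3 × 11 = 113.3 kip·in; bending f_b = M/S = 8.045 kip/in.
f_max = √(f_v² + f_b²) = √(0.7923² + 8.045²) = 8.084 kip/in.
r_n/Ω = (1/2.0) × 0.6 × 80 × (0.707 × 0.5) = 8.484 kip/in → adequate.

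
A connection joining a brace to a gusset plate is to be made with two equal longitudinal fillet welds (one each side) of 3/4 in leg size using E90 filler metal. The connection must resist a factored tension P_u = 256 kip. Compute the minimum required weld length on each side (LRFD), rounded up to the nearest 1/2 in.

L = 6 in on each side

E90XX → F_EXX = 90 ksi.
Throat t_e = 0.707 × 0.75 = 0.5302 in.
φr_n = 0.75 × 0.6 × 90 × 0.5302 = 21.48 kip/in.
L_req = P_u / φr_n = 256 / 21.48 = 11.92 in total.
Per side: 11.92 / 2 = 5.96 in.
Round up → use L = 6 in on each side.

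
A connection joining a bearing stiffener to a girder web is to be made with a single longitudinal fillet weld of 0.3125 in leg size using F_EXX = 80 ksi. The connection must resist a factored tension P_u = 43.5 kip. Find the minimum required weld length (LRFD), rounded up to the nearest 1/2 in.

L = 5.5 in

Throat t_e = 0.707 × 0.3125 = 0.2209 in.
φr_n = 0.75 × 0.6 × 80 × 0.2209 = 7.954 kip/in.
L_req = P_u / φr_n = 43.5 / 7.954 = 5.469 in total.
Round up → use L = 5.5 in.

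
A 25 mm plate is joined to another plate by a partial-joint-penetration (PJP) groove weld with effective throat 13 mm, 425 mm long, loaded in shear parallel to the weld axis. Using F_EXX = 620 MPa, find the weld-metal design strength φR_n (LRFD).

Effective throat (given) t_e = 13 mm.
A_we = 13 × 425 = 5525 mm².
F_nw = 0.6 F_EXX = 372 MPa.
φR_n = 0.75 × 372 × 5525 × 10⁻³ = 1541 kN.

φR_n ≈ 1540 kN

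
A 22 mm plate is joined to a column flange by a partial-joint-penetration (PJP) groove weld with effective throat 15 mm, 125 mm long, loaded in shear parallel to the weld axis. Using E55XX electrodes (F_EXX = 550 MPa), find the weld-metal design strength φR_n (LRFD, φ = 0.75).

Effective throat (given) t_e = 15 mm.
A_we = 15 × 125 = 1875 mm².
F_nw = 0.6 F_EXX = 330 MPa.
φR_n = 0.75 × 330 × 1875 × 10⁻³ = 464.1 kN.

φR_n ≈ 464 kN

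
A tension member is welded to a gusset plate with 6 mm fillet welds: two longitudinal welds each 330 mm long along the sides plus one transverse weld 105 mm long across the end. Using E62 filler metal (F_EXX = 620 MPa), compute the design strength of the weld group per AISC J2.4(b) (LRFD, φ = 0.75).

t_e = 0.707 × 6 = 4.242 mm.
R_nwl = 0.6 × 620 × 4.242 × 660 × 10⁻³ = 1041 kN (longitudinal, 2 welds).
R_nwt = 0.6 × 620 × 4.242 × 105 × 10⁻³ = 165.7 kN (transverse, base value).
(i) R_nwl + R_nwt = 1207 kN; (ii) 0.85 R_nwl + 1.5 R_nwt = 1134 kN.
R_n = max = 1207 kN [governs: (i)]; φR_n = 905.4 kN.

φR_n ≈ 905 kN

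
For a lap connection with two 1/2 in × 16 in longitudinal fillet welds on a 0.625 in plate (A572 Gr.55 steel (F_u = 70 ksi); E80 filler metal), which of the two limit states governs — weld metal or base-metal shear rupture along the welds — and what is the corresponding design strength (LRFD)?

φR_n ≈ 407 kip (weld metal governs)

E80XX → F_EXX = 80 ksi.
t_e = 0.707 × 0.5 = 0.3535 in; L = 32 in.
Weld metal: φR_n = 0.75 × 0.6 × 80 × 0.3535 × 32 = 407.2 kip.
Base metal (shear rupture): φR_n = 0.75 × 0.6 × 70 × 0.625 × 32 = 630 kip.
Governing: weld metal.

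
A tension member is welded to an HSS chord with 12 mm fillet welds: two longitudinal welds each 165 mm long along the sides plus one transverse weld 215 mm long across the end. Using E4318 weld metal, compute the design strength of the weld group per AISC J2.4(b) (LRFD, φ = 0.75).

φR_n ≈ 990 kN

E43XX → F_EXX = 430 MPa.
t_e = 0.707 × 12 = 8.484 mm.
R_nwl = 0.6 × 430 × 8.484 × 330 × 10⁻³ = 722.3 kN (longitudinal, 2 welds).
R_nwt = 0.6 × 430 × 8.484 × 215 × 10⁻³ = 470.6 kN (transverse, base value).
(i) R_nwl + R_nwt = 1193 kN; (ii) 0.85 R_nwl + 1.5 R_nwt = 1320 kN.
R_n = max = 1320 kN [governs: (ii)]; φR_n = 989.9 kN.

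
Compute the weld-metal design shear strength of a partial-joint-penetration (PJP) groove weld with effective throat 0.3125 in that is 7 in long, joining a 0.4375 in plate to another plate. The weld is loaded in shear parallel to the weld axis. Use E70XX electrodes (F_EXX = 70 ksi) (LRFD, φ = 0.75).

Effective throat (given) t_e = 0.3125 in.
A_we = 0.3125 × 7 = 2.188 in².
F_nw = 0.6 F_EXX = 42 ksi.
φR_n = 0.75 × 42 × 2.188 = 68.91 kip.

φR_n ≈ 68.9 kip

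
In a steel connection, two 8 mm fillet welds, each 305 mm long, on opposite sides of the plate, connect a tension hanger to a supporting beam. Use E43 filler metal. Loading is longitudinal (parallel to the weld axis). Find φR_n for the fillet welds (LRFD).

E43XX → F_EXX = 430 MPa.
Effective throat t_e = 0.707 × 8 = 5.656 mm.
Total length L = 610 mm; A_we = 5.656 × 610 = 3450 mm².
F_nw = 0.6 F_EXX = 0.6 × 430 = 258 MPa.
φR_n = 0.75 × 258 × 3450 × 10⁻³ = 667.6 kN.

φR_n ≈ 668 kN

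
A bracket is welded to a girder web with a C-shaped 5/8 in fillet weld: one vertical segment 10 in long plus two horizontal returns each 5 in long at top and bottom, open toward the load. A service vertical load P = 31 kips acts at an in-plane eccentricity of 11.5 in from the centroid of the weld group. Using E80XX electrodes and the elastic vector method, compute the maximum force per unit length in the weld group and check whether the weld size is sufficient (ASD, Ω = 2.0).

E80XX → F_EXX = 80 ksi.
Total weld length L_w = 20 in. Treat welds as unit-width lines.
Centroid: x̄ = 2×5×2.5 / 20 = 1.25 in from the vertical weld.
Polar moment about centroid: J = I_x + I_y = [10³/12 + 2×5×5²] + [10×1.25² + 2(5³/12 + 5×1.25²)] = 385.4 in³.
Direct shear f_v = P/L_w = 31 / 20 = 1.55 kip/in (vertical).
Torsion M = P·e = 31 × 11.5 = 356.5 kip·in.
Critical point at (x, y) = (3.75, 5) from centroid. f_tx = M·y/J = 4.625 kip/in; f_ty = M·x/J = 3.469 kip/in.
Resultant f_max = √[f_tx² + (f_v + f_ty)²] = √[4.625² + (1.55 + 3.469)²] = 6.825 kip/in.
Capacity per unit length: r_n/Ω = (1/2.0) × 0.6 × 80 × (0.707 × 0.625) = 10.6 kip/in.
6.825 ≤ 10.6 → adequate.

f_max ≈ 6.82 kip/in; adequate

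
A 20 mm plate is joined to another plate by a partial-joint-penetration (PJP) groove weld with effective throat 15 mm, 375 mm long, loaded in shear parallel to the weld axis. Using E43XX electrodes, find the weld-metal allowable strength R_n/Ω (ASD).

E43XX → F_EXX = 430 MPa.
Effective throat (given) t_e = 15 mm.
A_we = 15 × 375 = 5625 mm².
F_nw = 0.6 F_EXX = 258 MPa.
R_n/Ω = (258 × 5625) / 2.0 × 10⁻³ = 725.6 kN.

R_n/Ω ≈ 726 kN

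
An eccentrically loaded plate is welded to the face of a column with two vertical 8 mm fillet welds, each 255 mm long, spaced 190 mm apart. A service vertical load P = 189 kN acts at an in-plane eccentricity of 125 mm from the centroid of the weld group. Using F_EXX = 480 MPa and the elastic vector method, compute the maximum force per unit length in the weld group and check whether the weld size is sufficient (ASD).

Total weld length L_w = 510 mm. Treat welds as unit-width lines.
Polar moment about centroid: J = 2[d³/12 + d(b/2)²] = 2[255³/12 + 255×95²] = 7366000 mm³.
Direct shear f_v = P/L_w = 189×10³ / 510 = 370.6 N/mm (vertical).
Torsion M = P·e = 189×10³ × 125 = 23625000 N·mm.
Critical point at (x, y) = (95, 127.5) from centroid. f_tx = M·y/J = 408.9 N/mm; f_ty = M·x/J = 304.7 N/mm.
Resultant f_max = √[f_tx² + (f_v + f_ty)²] = √[408.9² + (370.6 + 304.7)²] = 789.4 N/mm.
Capacity per unit length: r_n/Ω = (1/2.0) × 0.6 × 480 × (0.707 × 8) = 814.5 N/mm.
789.4 ≤ 814.5 → adequate.

f_max ≈ 789 N/mm; adequate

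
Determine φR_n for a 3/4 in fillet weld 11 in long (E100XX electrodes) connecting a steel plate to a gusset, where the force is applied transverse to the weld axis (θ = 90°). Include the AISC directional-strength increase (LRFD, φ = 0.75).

φR_n ≈ 394 kip

E100XX → F_EXX = 100 ksi.
t_e = 0.707 × 0.75 = 0.5302 in; A_we = 0.5302 × 11 = 5.833 in².
Directional factor: 1.0 + 0.5 sin^1.5(90°) = 1.5.
F_nw = 0.6 × 100 × 1.5 = 90 ksi.
φR_n = 0.75 × 90 × 5.833 = 393.7 kip.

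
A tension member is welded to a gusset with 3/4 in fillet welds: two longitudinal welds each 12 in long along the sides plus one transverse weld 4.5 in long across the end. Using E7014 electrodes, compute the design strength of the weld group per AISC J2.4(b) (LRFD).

E70XX → F_EXX = 70 ksi.
t_e = 0.707 × 0.75 = 0.5302 in.
R_nwl = 0.6 × 70 × 0.5302 × 24 = 534.5 kip (longitudinal, 2 welds).
R_nwt = 0.6 × 70 × 0.5302 × 4.5 = 100.2 kip (transverse, base value).
(i) R_nwl + R_nwt = 634.7 kip; (ii) 0.85 R_nwl + 1.5 R_nwt = 604.6 kip.
R_n = max = 634.7 kip [governs: (i)]; φR_n = 476 kip.

φR_n ≈ 476 kip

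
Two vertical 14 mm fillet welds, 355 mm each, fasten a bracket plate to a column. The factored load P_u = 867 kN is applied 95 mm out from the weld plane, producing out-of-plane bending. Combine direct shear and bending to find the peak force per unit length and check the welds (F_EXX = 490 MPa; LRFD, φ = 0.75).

L_w = 2 × 355 = 710 mm; section modulus (unit throat) S = 2 × L²/6 = 42010 mm².
Direct shear f_v = P/L_w = 867×10³/710 = 1221 N/mm.
Moment M = P × e = 867×10³ × 95 = 82365000 N·mm; bending f_b = M/S = 1961 N/mm.
f_max = √(f_v² + f_b²) = √(1221² + 1961²) = 2310 N/mm.
φr_n = 0.75 × 0.6 × 490 × (0.707 × 14) = 2183 N/mm → NOT adequate.

f_max ≈ 2310 N/mm; NOT adequate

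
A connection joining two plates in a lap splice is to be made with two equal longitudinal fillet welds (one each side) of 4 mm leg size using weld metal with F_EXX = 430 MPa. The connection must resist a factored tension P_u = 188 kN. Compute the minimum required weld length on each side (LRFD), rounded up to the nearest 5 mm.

Throat t_e = 0.707 × 4 = 2.828 mm.
φr_n = 0.75 × 0.6 × 430 × 2.828 × 10⁻³ = 0.5472 kN/mm.
L_req = P_u / φr_n = 188 / 0.5472 = 343.6 mm total.
Per side: 343.6 / 2 = 171.8 mm.
Round up → use L = 175 mm on each side.

L = 175 mm on each side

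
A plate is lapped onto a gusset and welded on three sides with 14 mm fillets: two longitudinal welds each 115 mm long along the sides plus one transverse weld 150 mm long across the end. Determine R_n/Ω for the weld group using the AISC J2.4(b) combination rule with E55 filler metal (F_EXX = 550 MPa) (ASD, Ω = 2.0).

t_e = 0.707 × 14 = 9.898 mm.
R_nwl = 0.6 × 550 × 9.898 × 230 × 10⁻³ = 751.3 kN (longitudinal, 2 welds).
R_nwt = 0.6 × 550 × 9.898 × 150 × 10⁻³ = 490 kN (transverse, base value).
(i) R_nwl + R_nwt = 1241 kN; (ii) 0.85 R_nwl + 1.5 R_nwt = 1373 kN.
R_n = max = 1373 kN [governs: (ii)]; R_n/Ω = 686.7 kN.

R_n/Ω ≈ 687 kN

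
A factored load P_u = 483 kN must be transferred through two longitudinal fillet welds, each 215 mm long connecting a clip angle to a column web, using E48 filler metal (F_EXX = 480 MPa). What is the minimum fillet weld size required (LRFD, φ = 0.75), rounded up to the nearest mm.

Total weld length L = 430 mm.
Required throat t_e = P_u / (φ × 0.6 F_EXX × L) = 483 / (0.75 × 0.6 × 480 × 430 × 10⁻³) = 5.2 mm.
Required leg w = t_e / 0.707 = 7.355 mm → use 8 mm.

w = 8 mm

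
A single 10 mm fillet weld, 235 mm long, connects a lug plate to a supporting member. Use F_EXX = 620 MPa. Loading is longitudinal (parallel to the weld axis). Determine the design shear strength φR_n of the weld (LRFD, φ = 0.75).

φR_n ≈ 464 kN

Effective throat t_e = 0.707 × 10 = 7.07 mm.
Total length L = 235 mm; A_we = 7.07 × 235 = 1661 mm².
F_nw = 0.6 F_EXX = 0.6 × 620 = 372 MPa.
φR_n = 0.75 × 372 × 1661 × 10⁻³ = 463.5 kN.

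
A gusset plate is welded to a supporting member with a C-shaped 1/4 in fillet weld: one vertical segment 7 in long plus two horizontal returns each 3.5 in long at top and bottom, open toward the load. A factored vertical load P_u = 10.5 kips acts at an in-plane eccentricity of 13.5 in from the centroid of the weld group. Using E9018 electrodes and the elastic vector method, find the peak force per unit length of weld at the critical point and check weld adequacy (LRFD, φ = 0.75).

f_max ≈ 5.18 kip/in; adequate

E90XX → F_EXX = 90 ksi.
Total weld length L_w = 14 in. Treat welds as unit-width lines.
Centroid: x̄ = 2×3.5×1.75 / 14 = 0.875 in from the vertical weld.
Polar moment about centroid: J = I_x + I_y = [7³/12 + 2×3.5×3.5²] + [7×0.875² + 2(3.5³/12 + 3.5×0.875²)] = 132.2 in³.
Direct shear f_v = P/L_w = 10.5 / 14 = 0.75 kip/in (vertical).
Torsion M = P·e = 10.5 × 13.5 = 141.75 kip·in.
Critical point at (x, y) = (2.625, 3.5) from centroid. f_tx = M·y/J = 3.753 kip/in; f_ty = M·x/J = 2.815 kip/in.
Resultant f_max = √[f_tx² + (f_v + f_ty)²] = √[3.753² + (0.75 + 2.815)²] = 5.176 kip/in.
Capacity per unit length: φr_n = 0.75 × 0.6 × 90 × (0.707 × 0.25) = 7.158 kip/in.
5.176 ≤ 7.158 → adequate.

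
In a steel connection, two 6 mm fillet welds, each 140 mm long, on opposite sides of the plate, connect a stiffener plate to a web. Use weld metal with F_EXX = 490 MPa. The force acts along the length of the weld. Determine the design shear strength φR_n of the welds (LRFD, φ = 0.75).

φR_n ≈ 262 kN

Effective throat t_e = 0.707 × 6 = 4.242 mm.
Total length L = 280 mm; A_we = 4.242 × 280 = 1188 mm².
F_nw = 0.6 F_EXX = 0.6 × 490 = 294 MPa.
φR_n = 0.75 × 294 × 1188 × 10⁻³ = 261.9 kN.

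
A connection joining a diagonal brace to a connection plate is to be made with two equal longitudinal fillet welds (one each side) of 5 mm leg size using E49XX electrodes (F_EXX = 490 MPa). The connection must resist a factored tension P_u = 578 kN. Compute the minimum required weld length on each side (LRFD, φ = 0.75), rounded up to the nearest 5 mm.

Throat t_e = 0.707 × 5 = 3.535 mm.
φr_n = 0.75 × 0.6 × 490 × 3.535 × 10⁻³ = 0.7795 kN/mm.
L_req = P_u / φr_n = 578 / 0.7795 = 741.5 mm total.
Per side: 741.5 / 2 = 370.8 mm.
Round up → use L = 375 mm on each side.

L = 375 mm on each side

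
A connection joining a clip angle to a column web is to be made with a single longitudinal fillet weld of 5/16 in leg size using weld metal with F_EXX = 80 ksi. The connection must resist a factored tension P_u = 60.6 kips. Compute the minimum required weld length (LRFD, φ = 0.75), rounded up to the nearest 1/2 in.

Throat t_e = 0.707 × 0.3125 = 0.2209 in.
φr_n = 0.75 × 0.6 × 80 × 0.2209 = 7.954 kips/in.
L_req = P_u / φr_n = 60.6 / 7.954 = 7.619 in total.
Round up → use L = 8 in.

L = 8 in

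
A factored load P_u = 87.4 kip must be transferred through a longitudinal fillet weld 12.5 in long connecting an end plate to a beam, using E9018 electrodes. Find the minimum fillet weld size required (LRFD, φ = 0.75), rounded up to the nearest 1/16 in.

E90XX → F_EXX = 90 ksi.
Total weld length L = 12.5 in.
Required throat t_e = P_u / (φ × 0.6 F_EXX × L) = 87.4 / (0.75 × 0.6 × 90 × 12.5) = 0.1726 in.
Required leg w = t_e / 0.707 = 0.2442 in → use 1/4 in.

w = 1/4 in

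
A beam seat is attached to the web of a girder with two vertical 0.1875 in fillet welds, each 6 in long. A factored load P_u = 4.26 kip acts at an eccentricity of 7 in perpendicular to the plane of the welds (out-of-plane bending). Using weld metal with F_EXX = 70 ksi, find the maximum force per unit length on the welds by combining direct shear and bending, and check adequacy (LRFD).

f_max ≈ 2.51 kip/in; adequate

L_w = 2 × 6 = 12 in; section modulus (unit throat) S = 2 × L²/6 = 12 in².
Direct shear f_v = P/L_w = 4.26/12 = 0.355 kip/in.
Moment M = P × e = 4.26 × 7 = 29.82 kip·in; bending f_b = M/S = 2.485 kip/in.
f_max = √(f_v² + f_b²) = √(0.355² + 2.485²) = 2.51 kip/in.
φr_n = 0.75 × 0.6 × 70 × (0.707 × 0.1875) = 4.176 kip/in → adequate.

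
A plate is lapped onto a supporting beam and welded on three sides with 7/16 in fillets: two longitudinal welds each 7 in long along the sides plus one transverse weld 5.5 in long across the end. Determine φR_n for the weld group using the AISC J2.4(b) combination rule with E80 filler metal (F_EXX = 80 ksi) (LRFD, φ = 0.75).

φR_n ≈ 224 kip

t_e = 0.707 × 0.4375 = 0.3093 in.
R_nwl = 0.6 × 80 × 0.3093 × 14 = 207.9 kip (longitudinal, 2 welds).
R_nwt = 0.6 × 80 × 0.3093 × 5.5 = 81.66 kip (transverse, base value).
(i) R_nwl + R_nwt = 289.5 kip; (ii) 0.85 R_nwl + 1.5 R_nwt = 299.2 kip.
R_n = max = 299.2 kip [governs: (ii)]; φR_n = 224.4 kip.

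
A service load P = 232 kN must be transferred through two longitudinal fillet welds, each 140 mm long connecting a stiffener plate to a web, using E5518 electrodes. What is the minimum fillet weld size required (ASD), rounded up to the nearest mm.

E55XX → F_EXX = 550 MPa.
Total weld length L = 280 mm.
Required throat t_e = P × Ω / (0.6 F_EXX × L) = 232 × 2.0 / (0.6 × 550 × 280 × 10⁻³) = 5.022 mm.
Required leg w = t_e / 0.707 = 7.103 mm → use 8 mm.

w = 8 mm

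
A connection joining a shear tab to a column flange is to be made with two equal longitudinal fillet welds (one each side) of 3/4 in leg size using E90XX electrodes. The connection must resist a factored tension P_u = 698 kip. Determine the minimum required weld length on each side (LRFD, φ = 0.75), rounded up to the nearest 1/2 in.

E90XX → F_EXX = 90 ksi.
Throat t_e = 0.707 × 0.75 = 0.5302 in.
φr_n = 0.75 × 0.6 × 90 × 0.5302 = 21.48 kip/in.
L_req = P_u / φr_n = 698 / 21.48 = 32.5 in total.
Per side: 32.5 / 2 = 16.25 in.
Round up → use L = 16.5 in on each side.

L = 16.5 in on each side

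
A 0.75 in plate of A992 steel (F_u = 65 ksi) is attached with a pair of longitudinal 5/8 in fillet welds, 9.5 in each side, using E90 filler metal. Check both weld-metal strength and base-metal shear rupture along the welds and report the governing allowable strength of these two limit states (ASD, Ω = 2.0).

E90XX → F_EXX = 90 ksi.
t_e = 0.707 × 0.625 = 0.4419 in; L = 19 in.
Weld metal: R_n/Ω = (1/2.0) × 0.6 × 90 × 0.4419 × 19 = 226.7 kip.
Base metal (shear rupture): R_n/Ω = (1/2.0) × 0.6 × 65 × 0.75 × 19 = 277.9 kip.
Governing: weld metal.

R_n/Ω ≈ 227 kip (weld metal governs)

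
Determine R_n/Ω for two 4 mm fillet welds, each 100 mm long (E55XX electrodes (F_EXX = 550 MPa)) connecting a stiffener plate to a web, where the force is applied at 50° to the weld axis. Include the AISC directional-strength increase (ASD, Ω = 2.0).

t_e = 0.707 × 4 = 2.828 mm; A_we = 2.828 × 200 = 565.6 mm².
Directional factor: 1.0 + 0.5 sin^1.5(50°) = 1.335.
F_nw = 0.6 × 550 × 1.335 = 440.6 MPa.
R_n/Ω = (440.6 × 565.6) / 2.0 × 10⁻³ = 124.6 kN.

R_n/Ω ≈ 125 kN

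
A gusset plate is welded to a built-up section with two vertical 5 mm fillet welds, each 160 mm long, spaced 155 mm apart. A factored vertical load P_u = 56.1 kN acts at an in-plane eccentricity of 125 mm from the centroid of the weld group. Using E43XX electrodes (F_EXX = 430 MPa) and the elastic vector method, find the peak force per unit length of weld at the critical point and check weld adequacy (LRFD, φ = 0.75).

Total weld length L_w = 320 mm. Treat welds as unit-width lines.
Polar moment about centroid: J = 2[d³/12 + d(b/2)²] = 2[160³/12 + 160×77.5²] = 2605000 mm³.
Direct shear f_v = P/L_w = 56.1×10³ / 320 = 175.3 N/mm (vertical).
Torsion M = P·e = 56.1×10³ × 125 = 7012500 N·mm.
Critical point at (x, y) = (77.5, 80) from centroid. f_tx = M·y/J = 215.4 N/mm; f_ty = M·x/J = 208.7 N/mm.
Resultant f_max = √[f_tx² + (f_v + f_ty)²] = √[215.4² + (175.3 + 208.7)²] = 440.2 N/mm.
Capacity per unit length: φr_n = 0.75 × 0.6 × 430 × (0.707 × 5) = 684 N/mm.
440.2 ≤ 684 → adequate.

f_max ≈ 440 N/mm; adequate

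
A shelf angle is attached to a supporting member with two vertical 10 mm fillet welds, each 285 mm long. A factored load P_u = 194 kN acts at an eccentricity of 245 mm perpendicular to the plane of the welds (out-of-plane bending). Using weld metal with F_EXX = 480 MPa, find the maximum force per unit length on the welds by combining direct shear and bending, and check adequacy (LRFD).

L_w = 2 × 285 = 570 mm; section modulus (unit throat) S = 2 × L²/6 = 27080 mm².
Direct shear f_v = P/L_w = 194×10³/570 = 340.4 N/mm.
Moment M = P × e = 194×10³ × 245 = 47530000 N·mm; bending f_b = M/S = 1755 N/mm.
f_max = √(f_v² + f_b²) = √(340.4² + 1755²) = 1788 N/mm.
φr_n = 0.75 × 0.6 × 480 × (0.707 × 10) = 1527 N/mm → NOT adequate.

f_max ≈ 1790 N/mm; NOT adequate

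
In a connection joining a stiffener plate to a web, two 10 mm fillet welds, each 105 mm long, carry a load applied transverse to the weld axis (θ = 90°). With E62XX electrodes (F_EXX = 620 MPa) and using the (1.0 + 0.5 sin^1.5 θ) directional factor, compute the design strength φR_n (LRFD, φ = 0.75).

t_e = 0.707 × 10 = 7.07 mm; A_we = 7.07 × 210 = 1485 mm².
Directional factor: 1.0 + 0.5 sin^1.5(90°) = 1.5.
F_nw = 0.6 × 620 × 1.5 = 558 MPa.
φR_n = 0.75 × 558 × 1485 × 10⁻³ = 621.3 kN.

φR_n ≈ 621 kN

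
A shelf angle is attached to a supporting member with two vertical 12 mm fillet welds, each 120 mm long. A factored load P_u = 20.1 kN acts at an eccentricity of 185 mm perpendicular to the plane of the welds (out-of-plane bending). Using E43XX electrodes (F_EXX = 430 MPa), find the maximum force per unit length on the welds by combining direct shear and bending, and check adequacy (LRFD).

f_max ≈ 779 N/mm; adequate

L_w = 2 × 120 = 240 mm; section modulus (unit throat) S = 2 × L²/6 = 4800 mm².
Direct shear f_v = P/L_w = 20.1×10³/240 = 83.75 N/mm.
Moment M = P × e = 20.1×10³ × 185 = 3718500 N·mm; bending f_b = M/S = 774.7 N/mm.
f_max = √(f_v² + f_b²) = √(83.75² + 774.7²) = 779.2 N/mm.
φr_n = 0.75 × 0.6 × 430 × (0.707 × 12) = 1642 N/mm → adequate.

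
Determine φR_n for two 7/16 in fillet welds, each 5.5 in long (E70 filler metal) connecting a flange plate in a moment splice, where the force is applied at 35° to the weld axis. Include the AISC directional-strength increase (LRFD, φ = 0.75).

φR_n ≈ 130 kips

E70XX → F_EXX = 70 ksi.
t_e = 0.707 × 0.4375 = 0.3093 in; A_we = 0.3093 × 11 = 3.402 in².
Directional factor: 1.0 + 0.5 sin^1.5(35°) = 1.217.
F_nw = 0.6 × 70 × 1.217 = 51.12 ksi.
φR_n = 0.75 × 51.12 × 3.402 = 130.5 kips.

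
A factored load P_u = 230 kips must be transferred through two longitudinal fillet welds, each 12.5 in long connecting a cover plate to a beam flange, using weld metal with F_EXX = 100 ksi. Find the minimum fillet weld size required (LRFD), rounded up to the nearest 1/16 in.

w = 5/16 in

Total weld length L = 25 in.
Required throat t_e = P_u / (φ × 0.6 F_EXX × L) = 230 / (0.75 × 0.6 × 100 × 25) = 0.2044 in.
Required leg w = t_e / 0.707 = 0.2892 in → use 5/16 in.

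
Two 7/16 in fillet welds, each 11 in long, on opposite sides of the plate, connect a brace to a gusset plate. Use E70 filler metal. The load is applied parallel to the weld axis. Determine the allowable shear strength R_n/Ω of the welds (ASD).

R_n/Ω ≈ 143 kip

E70XX → F_EXX = 70 ksi.
Effective throat t_e = 0.707 × 0.4375 = 0.3093 in.
Total length L = 22 in; A_we = 0.3093 × 22 = 6.805 in².
F_nw = 0.6 F_EXX = 0.6 × 70 = 42 ksi.
R_n = 42 × 6.805 = 285.8 kip; R_n/Ω = 285.8/2.0 = 142.9 kip.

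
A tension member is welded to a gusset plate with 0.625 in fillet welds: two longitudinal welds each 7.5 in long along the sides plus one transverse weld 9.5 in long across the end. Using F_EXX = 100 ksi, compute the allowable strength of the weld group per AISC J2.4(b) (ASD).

t_e = 0.707 × 0.625 = 0.4419 in.
R_nwl = 0.6 × 100 × 0.4419 × 15 = 397.7 kips (longitudinal, 2 welds).
R_nwt = 0.6 × 100 × 0.4419 × 9.5 = 251.9 kips (transverse, base value).
(i) R_nwl + R_nwt = 649.6 kips; (ii) 0.85 R_nwl + 1.5 R_nwt = 715.8 kips.
R_n = max = 715.8 kips [governs: (ii)]; R_n/Ω = 357.9 kips.

R_n/Ω ≈ 358 kips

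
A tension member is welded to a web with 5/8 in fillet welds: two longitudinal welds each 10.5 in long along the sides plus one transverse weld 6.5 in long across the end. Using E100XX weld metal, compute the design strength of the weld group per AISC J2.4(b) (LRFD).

E100XX → F_EXX = 100 ksi.
t_e = 0.707 × 0.625 = 0.4419 in.
R_nwl = 0.6 × 100 × 0.4419 × 21 = 556.8 kip (longitudinal, 2 welds).
R_nwt = 0.6 × 100 × 0.4419 × 6.5 = 172.3 kip (transverse, base value).
(i) R_nwl + R_nwt = 729.1 kip; (ii) 0.85 R_nwl + 1.5 R_nwt = 731.7 kip.
R_n = max = 731.7 kip [governs: (ii)]; φR_n = 548.8 kip.

φR_n ≈ 549 kip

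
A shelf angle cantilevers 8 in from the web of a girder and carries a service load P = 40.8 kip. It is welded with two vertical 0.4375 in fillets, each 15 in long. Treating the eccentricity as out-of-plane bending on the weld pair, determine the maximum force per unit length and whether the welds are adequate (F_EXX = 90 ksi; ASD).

f_max ≈ 4.56 kip/in; adequate

L_w = 2 × 15 = 30 in; section modulus (unit throat) S = 2 × L²/6 = 75 in².
Direct shear f_v = P/L_w = 40.8/30 = 1.36 kip/in.
Moment M = P × e = 40.8 × 8 = 326.4 kip·in; bending f_b = M/S = 4.352 kip/in.
f_max = √(f_v² + f_b²) = √(1.36² + 4.352²) = 4.56 kip/in.
r_n/Ω = (1/2.0) × 0.6 × 90 × (0.707 × 0.4375) = 8.351 kip/in → adequate.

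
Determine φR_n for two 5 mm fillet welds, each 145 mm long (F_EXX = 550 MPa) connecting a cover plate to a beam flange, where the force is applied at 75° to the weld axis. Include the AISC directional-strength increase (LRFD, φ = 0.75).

t_e = 0.707 × 5 = 3.535 mm; A_we = 3.535 × 290 = 1025 mm².
Directional factor: 1.0 + 0.5 sin^1.5(75°) = 1.475.
F_nw = 0.6 × 550 × 1.475 = 486.6 MPa.
φR_n = 0.75 × 486.6 × 1025 × 10⁻³ = 374.2 kN.

φR_n ≈ 374 kN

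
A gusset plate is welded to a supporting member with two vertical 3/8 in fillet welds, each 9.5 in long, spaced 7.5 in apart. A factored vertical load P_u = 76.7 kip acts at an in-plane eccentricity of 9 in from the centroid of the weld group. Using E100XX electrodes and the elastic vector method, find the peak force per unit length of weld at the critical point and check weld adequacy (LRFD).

f_max ≈ 13.1 kip/in; NOT adequate

E100XX → F_EXX = 100 ksi.
Total weld length L_w = 19 in. Treat welds as unit-width lines.
Polar moment about centroid: J = 2[d³/12 + d(b/2)²] = 2[9.5³/12 + 9.5×3.75²] = 410.1 in³.
Direct shear f_v = P/L_w = 76.7 / 19 = 4.037 kip/in (vertical).
Torsion M = P·e = 76.7 × 9 = 690.3 kip·in.
Critical point at (x, y) = (3.75, 4.75) from centroid. f_tx = M·y/J = 7.996 kip/in; f_ty = M·x/J = 6.312 kip/in.
Resultant f_max = √[f_tx² + (f_v + f_ty)²] = √[7.996² + (4.037 + 6.312)²] = 13.08 kip/in.
Capacity per unit length: φr_n = 0.75 × 0.6 × 100 × (0.707 × 0.375) = 11.93 kip/in.
13.08 > 11.93 → NOT adequate.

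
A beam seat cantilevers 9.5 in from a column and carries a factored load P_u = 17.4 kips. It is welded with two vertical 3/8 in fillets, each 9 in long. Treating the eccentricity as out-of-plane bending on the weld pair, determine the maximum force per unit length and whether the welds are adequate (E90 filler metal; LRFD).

E90XX → F_EXX = 90 ksi.
L_w = 2 × 9 = 18 in; section modulus (unit throat) S = 2 × L²/6 = 27 in².
Direct shear f_v = P/L_w = 17.4/18 = 0.9667 kip/in.
Moment M = P × e = 17.4 × 9.5 = 165.3 kip·in; bending f_b = M/S = 6.122 kip/in.
f_max = √(f_v² + f_b²) = √(0.9667² + 6.122²) = 6.198 kip/in.
φr_n = 0.75 × 0.6 × 90 × (0.707 × 0.375) = 10.74 kip/in → adequate.

f_max ≈ 6.2 kip/in; adequate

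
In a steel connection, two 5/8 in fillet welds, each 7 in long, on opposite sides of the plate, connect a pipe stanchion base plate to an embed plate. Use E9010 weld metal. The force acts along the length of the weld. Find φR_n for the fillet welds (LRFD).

E90XX → F_EXX = 90 ksi.
Effective throat t_e = 0.707 × 0.625 = 0.4419 in.
Total length L = 14 in; A_we = 0.4419 × 14 = 6.186 in².
F_nw = 0.6 F_EXX = 0.6 × 90 = 54 ksi.
φR_n = 0.75 × 54 × 6.186 = 250.5 kip.

φR_n ≈ 251 kip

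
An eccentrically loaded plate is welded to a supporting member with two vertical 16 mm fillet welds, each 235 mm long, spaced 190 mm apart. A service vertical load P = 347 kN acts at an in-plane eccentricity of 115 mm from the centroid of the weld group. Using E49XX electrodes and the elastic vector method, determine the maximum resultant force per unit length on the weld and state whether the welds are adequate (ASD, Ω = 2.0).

E49XX → F_EXX = 490 MPa.
Total weld length L_w = 470 mm. Treat welds as unit-width lines.
Polar moment about centroid: J = 2[d³/12 + d(b/2)²] = 2[235³/12 + 235×95²] = 6405000 mm³.
Direct shear f_v = P/L_w = 347×10³ / 470 = 738.3 N/mm (vertical).
Torsion M = P·e = 347×10³ × 115 = 39905000 N·mm.
Critical point at (x, y) = (95, 117.5) from centroid. f_tx = M·y/J = 732.1 N/mm; f_ty = M·x/J = 591.9 N/mm.
Resultant f_max = √[f_tx² + (f_v + f_ty)²] = √[732.1² + (738.3 + 591.9)²] = 1518 N/mm.
Capacity per unit length: r_n/Ω = (1/2.0) × 0.6 × 490 × (0.707 × 16) = 1663 N/mm.
1518 ≤ 1663 → adequate.

f_max ≈ 1520 N/mm; adequate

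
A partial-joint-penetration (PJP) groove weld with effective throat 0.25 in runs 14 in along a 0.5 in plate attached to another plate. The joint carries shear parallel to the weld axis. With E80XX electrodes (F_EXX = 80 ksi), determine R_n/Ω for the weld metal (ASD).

R_n/Ω ≈ 84 kips

Effective throat (given) t_e = 0.25 in.
A_we = 0.25 × 14 = 3.5 in².
F_nw = 0.6 F_EXX = 48 ksi.
R_n/Ω = (48 × 3.5) / 2.0 = 84 kips.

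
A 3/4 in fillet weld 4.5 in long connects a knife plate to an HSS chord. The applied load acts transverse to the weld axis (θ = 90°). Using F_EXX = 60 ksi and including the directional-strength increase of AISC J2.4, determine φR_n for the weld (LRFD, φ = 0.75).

t_e = 0.707 × 0.75 = 0.5302 in; A_we = 0.5302 × 4.5 = 2.386 in².
Directional factor: 1.0 + 0.5 sin^1.5(90°) = 1.5.
F_nw = 0.6 × 60 × 1.5 = 54 ksi.
φR_n = 0.75 × 54 × 2.386 = 96.64 kips.

φR_n ≈ 96.6 kips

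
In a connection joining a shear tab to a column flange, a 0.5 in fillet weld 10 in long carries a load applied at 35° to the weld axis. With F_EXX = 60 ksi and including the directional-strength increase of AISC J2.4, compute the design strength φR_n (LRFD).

φR_n ≈ 116 kips

t_e = 0.707 × 0.5 = 0.3535 in; A_we = 0.3535 × 10 = 3.535 in².
Directional factor: 1.0 + 0.5 sin^1.5(35°) = 1.217.
F_nw = 0.6 × 60 × 1.217 = 43.82 ksi.
φR_n = 0.75 × 43.82 × 3.535 = 116.2 kips.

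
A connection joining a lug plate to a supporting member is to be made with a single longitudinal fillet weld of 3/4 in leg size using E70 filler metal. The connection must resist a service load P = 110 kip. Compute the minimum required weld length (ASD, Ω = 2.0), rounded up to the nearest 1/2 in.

L = 10 in

E70XX → F_EXX = 70 ksi.
Throat t_e = 0.707 × 0.75 = 0.5302 in.
r_n/Ω = (0.6 × 70 × 0.5302) / 2.0 = 11.14 kip/in.
L_req = P / (r_n/Ω) = 110 / 11.14 = 9.879 in total.
Round up → use L = 10 in.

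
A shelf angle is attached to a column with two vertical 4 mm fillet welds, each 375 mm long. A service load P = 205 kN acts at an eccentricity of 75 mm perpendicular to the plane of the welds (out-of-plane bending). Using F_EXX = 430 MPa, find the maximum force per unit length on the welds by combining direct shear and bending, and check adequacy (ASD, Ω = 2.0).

L_w = 2 × 375 = 750 mm; section modulus (unit throat) S = 2 × L²/6 = 46880 mm².
Direct shear f_v = P/L_w = 205×10³/750 = 273.3 N/mm.
Moment M = P × e = 205×10³ × 75 = 15375000 N·mm; bending f_b = M/S = 328 N/mm.
f_max = √(f_v² + f_b²) = √(273.3² + 328²) = 427 N/mm.
r_n/Ω = (1/2.0) × 0.6 × 430 × (0.707 × 4) = 364.8 N/mm → NOT adequate.

f_max ≈ 427 N/mm; NOT adequate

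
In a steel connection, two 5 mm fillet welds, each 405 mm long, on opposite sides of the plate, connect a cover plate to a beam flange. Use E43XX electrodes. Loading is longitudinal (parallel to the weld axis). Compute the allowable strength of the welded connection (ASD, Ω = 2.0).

R_n/Ω ≈ 369 kN

E43XX → F_EXX = 430 MPa.
Effective throat t_e = 0.707 × 5 = 3.535 mm.
Total length L = 810 mm; A_we = 3.535 × 810 = 2863 mm².
F_nw = 0.6 F_EXX = 0.6 × 430 = 258 MPa.
R_n = 258 × 2863 × 10⁻³ = 738.7 kN; R_n/Ω = 738.7/2.0 = 369.4 kN.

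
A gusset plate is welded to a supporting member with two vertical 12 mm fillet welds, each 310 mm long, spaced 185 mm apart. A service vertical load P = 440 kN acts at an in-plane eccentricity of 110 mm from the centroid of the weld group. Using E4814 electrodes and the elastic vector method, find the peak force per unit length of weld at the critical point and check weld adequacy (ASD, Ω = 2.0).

f_max ≈ 1360 N/mm; NOT adequate

E48XX → F_EXX = 480 MPa.
Total weld length L_w = 620 mm. Treat welds as unit-width lines.
Polar moment about centroid: J = 2[d³/12 + d(b/2)²] = 2[310³/12 + 310×92.5²] = 10270000 mm³.
Direct shear f_v = P/L_w = 440×10³ / 620 = 709.7 N/mm (vertical).
Torsion M = P·e = 440×10³ × 110 = 48400000 N·mm.
Critical point at (x, y) = (92.5, 155) from centroid. f_tx = M·y/J = 730.5 N/mm; f_ty = M·x/J = 435.9 N/mm.
Resultant f_max = √[f_tx² + (f_v + f_ty)²] = √[730.5² + (709.7 + 435.9)²] = 1359 N/mm.
Capacity per unit length: r_n/Ω = (1/2.0) × 0.6 × 480 × (0.707 × 12) = 1222 N/mm.
1359 > 1222 → NOT adequate.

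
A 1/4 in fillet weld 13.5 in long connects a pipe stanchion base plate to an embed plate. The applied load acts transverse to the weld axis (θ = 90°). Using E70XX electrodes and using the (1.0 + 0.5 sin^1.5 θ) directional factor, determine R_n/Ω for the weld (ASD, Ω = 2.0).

R_n/Ω ≈ 75.2 kip

E70XX → F_EXX = 70 ksi.
t_e = 0.707 × 0.25 = 0.1767 in; A_we = 0.1767 × 13.5 = 2.386 in².
Directional factor: 1.0 + 0.5 sin^1.5(90°) = 1.5.
F_nw = 0.6 × 70 × 1.5 = 63 ksi.
R_n/Ω = (63 × 2.386) / 2.0 = 75.16 kip.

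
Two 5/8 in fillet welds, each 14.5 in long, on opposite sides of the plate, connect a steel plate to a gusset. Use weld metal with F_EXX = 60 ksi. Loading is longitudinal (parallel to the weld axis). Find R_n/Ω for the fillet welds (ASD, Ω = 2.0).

Effective throat t_e = 0.707 × 0.625 = 0.4419 in.
Total length L = 29 in; A_we = 0.4419 × 29 = 12.81 in².
F_nw = 0.6 F_EXX = 0.6 × 60 = 36 ksi.
R_n = 36 × 12.81 = 461.3 kip; R_n/Ω = 461.3/2.0 = 230.7 kip.

R_n/Ω ≈ 231 kip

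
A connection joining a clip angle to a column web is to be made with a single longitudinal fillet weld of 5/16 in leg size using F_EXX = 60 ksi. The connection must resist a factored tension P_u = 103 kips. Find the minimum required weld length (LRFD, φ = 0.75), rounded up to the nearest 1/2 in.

Throat t_e = 0.707 × 0.3125 = 0.2209 in.
φr_n = 0.75 × 0.6 × 60 × 0.2209 = 5.965 kips/in.
L_req = P_u / φr_n = 103 / 5.965 = 17.27 in total.
Round up → use L = 17.5 in.

L = 17.5 in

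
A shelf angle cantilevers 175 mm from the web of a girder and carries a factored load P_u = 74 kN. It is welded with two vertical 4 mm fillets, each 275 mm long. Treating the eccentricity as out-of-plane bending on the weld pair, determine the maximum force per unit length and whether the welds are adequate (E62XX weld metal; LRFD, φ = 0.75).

E62XX → F_EXX = 620 MPa.
L_w = 2 × 275 = 550 mm; section modulus (unit throat) S = 2 × L²/6 = 25210 mm².
Direct shear f_v = P/L_w = 74×10³/550 = 134.5 N/mm.
Moment M = P × e = 74×10³ × 175 = 12950000 N·mm; bending f_b = M/S = 513.7 N/mm.
f_max = √(f_v² + f_b²) = √(134.5² + 513.7²) = 531 N/mm.
φr_n = 0.75 × 0.6 × 620 × (0.707 × 4) = 789 N/mm → adequate.

f_max ≈ 531 N/mm; adequate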